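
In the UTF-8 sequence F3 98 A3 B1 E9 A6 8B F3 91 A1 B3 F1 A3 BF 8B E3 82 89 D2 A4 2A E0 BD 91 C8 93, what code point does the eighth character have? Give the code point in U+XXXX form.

Offset 0: leading byte 0xF3 = 11110011 → 4-byte char #1 = F3 98 A3 B1.
Offset 4: leading byte 0xE9 = 11101001 → 3-byte char #2 = E9 A6 8B.
Offset 7: leading byte 0xF3 = 11110011 → 4-byte char #3 = F3 91 A1 B3.
Offset 11: leading byte 0xF1 = 11110001 → 4-byte char #4 = F1 A3 BF 8B.
Offset 15: leading byte 0xE3 = 11100011 → 3-byte char #5 = E3 82 89.
Offset 18: leading byte 0xD2 = 11010010 → 2-byte char #6 = D2 A4.
Offset 20: leading byte 0x2A = 00101010 → 1-byte char #7 = 2A.
Offset 21: leading byte 0xE0 = 11100000 → 3-byte char #8 = E0 BD 91.
Leading byte 0xE0 = 11100000 matches 1110xxxx → 3-byte sequence.
Byte 1: 0xE0 = 11100000, payload 0000 (4 bits).
Byte 2: 0xBD = 10111101 (10xxxxxx ✓), payload 111101.
Byte 3: 0x91 = 10010001 (10xxxxxx ✓), payload 010001.
Concatenate: 0000111101010001 = 0xF51 (16 bits → U+0F51).

U+0F51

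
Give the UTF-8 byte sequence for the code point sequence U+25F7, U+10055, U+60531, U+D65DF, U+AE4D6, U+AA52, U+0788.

E2 97 B7 F0 90 81 95 F1 A0 94 B1 F3 96 97 9F F2 AE 93 96 EA A9 92 DE 88

U+25F7: 3-byte form → E2 97 B7.
U+10055: 4-byte form → F0 90 81 95.
U+60531: 4-byte form → F1 A0 94 B1.
U+D65DF: 4-byte form → F3 96 97 9F.
U+AE4D6: 4-byte form → F2 AE 93 96.
U+AA52: 3-byte form → EA A9 92.
U+0788: 2-byte form → DE 88.
Concatenated (24 bytes): E2 97 B7 F0 90 81 95 F1 A0 94 B1 F3 96 97 9F F2 AE 93 96 EA A9 92 DE 88.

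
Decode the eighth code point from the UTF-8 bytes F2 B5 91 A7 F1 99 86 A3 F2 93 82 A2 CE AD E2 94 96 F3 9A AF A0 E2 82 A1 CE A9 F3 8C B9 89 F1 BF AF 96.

U+03A9

Offset 0: leading byte 0xF2 = 11110010 → 4-byte char #1 = F2 B5 91 A7.
Offset 4: leading byte 0xF1 = 11110001 → 4-byte char #2 = F1 99 86 A3.
Offset 8: leading byte 0xF2 = 11110010 → 4-byte char #3 = F2 93 82 A2.
Offset 12: leading byte 0xCE = 11001110 → 2-byte char #4 = CE AD.
Offset 14: leading byte 0xE2 = 11100010 → 3-byte char #5 = E2 94 96.
Offset 17: leading byte 0xF3 = 11110011 → 4-byte char #6 = F3 9A AF A0.
Offset 21: leading byte 0xE2 = 11100010 → 3-byte char #7 = E2 82 A1.
Offset 24: leading byte 0xCE = 11001110 → 2-byte char #8 = CE A9.
Leading byte 0xCE = 11001110 matches 110xxxxx → 2-byte sequence.
Byte 1: 0xCE = 11001110, payload 01110 (5 bits).
Byte 2: 0xA9 = 10101001 (10xxxxxx ✓), payload 101001.
Concatenate: 01110101001 = 0x3A9 (11 bits → U+03A9).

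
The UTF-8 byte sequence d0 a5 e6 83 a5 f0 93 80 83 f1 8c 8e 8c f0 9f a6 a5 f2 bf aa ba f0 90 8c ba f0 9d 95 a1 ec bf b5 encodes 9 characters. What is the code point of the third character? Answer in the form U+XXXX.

U+13003

Offset 0: leading byte 0xD0 = 11010000 → 2-byte char #1 = D0 A5.
Offset 2: leading byte 0xE6 = 11100110 → 3-byte char #2 = E6 83 A5.
Offset 5: leading byte 0xF0 = 11110000 → 4-byte char #3 = F0 93 80 83.
Leading byte 0xF0 = 11110000 matches 11110xxx → 4-byte sequence.
Byte 1: 0xF0 = 11110000, payload 000 (3 bits).
Byte 2: 0x93 = 10010011 (10xxxxxx ✓), payload 010011.
Byte 3: 0x80 = 10000000 (10xxxxxx ✓), payload 000000.
Byte 4: 0x83 = 10000011 (10xxxxxx ✓), payload 000011.
Concatenate: 000010011000000000011 = 0x13003 (21 bits → U+13003).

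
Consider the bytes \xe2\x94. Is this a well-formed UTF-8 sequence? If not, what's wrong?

invalid (sequence truncated)

Leading byte 0xE2 = 11100010 → 3-byte form, but only 2 bytes are present.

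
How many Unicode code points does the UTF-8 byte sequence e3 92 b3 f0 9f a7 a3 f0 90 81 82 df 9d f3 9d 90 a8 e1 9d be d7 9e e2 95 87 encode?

8

Byte at offset 0: 0xE3 = 11100011 → 3-byte char (#1). Advance 3.
Byte at offset 3: 0xF0 = 11110000 → 4-byte char (#2). Advance 4.
Byte at offset 7: 0xF0 = 11110000 → 4-byte char (#3). Advance 4.
Byte at offset 11: 0xDF = 11011111 → 2-byte char (#4). Advance 2.
Byte at offset 13: 0xF3 = 11110011 → 4-byte char (#5). Advance 4.
Byte at offset 17: 0xE1 = 11100001 → 3-byte char (#6). Advance 3.
Byte at offset 20: 0xD7 = 11010111 → 2-byte char (#7). Advance 2.
Byte at offset 22: 0xE2 = 11100010 → 3-byte char (#8). Advance 3.
Reached end at offset 25 after 8 code points.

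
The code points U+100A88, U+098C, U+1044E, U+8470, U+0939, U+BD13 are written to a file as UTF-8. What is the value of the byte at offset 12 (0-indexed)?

0x91

U+100A88 → 4-byte form F4 80 AA 88 at offsets 0–3.
U+098C → 3-byte form E0 A6 8C at offsets 4–6.
U+1044E → 4-byte form F0 90 91 8E at offsets 7–10.
U+8470 → 3-byte form E8 91 B0 at offsets 11–13.
Offset 12 falls in char 4's range; it's byte 2 of E8 91 B0 = 0x91.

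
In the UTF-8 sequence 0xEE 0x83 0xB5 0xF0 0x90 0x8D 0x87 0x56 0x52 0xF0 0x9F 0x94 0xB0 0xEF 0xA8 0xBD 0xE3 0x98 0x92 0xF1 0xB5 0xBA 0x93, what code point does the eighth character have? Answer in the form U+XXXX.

U+75E93

Offset 0: leading byte 0xEE = 11101110 → 3-byte char #1 = EE 83 B5.
Offset 3: leading byte 0xF0 = 11110000 → 4-byte char #2 = F0 90 8D 87.
Offset 7: leading byte 0x56 = 01010110 → 1-byte char #3 = 56.
Offset 8: leading byte 0x52 = 01010010 → 1-byte char #4 = 52.
Offset 9: leading byte 0xF0 = 11110000 → 4-byte char #5 = F0 9F 94 B0.
Offset 13: leading byte 0xEF = 11101111 → 3-byte char #6 = EF A8 BD.
Offset 16: leading byte 0xE3 = 11100011 → 3-byte char #7 = E3 98 92.
Offset 19: leading byte 0xF1 = 11110001 → 4-byte char #8 = F1 B5 BA 93.
Leading byte 0xF1 = 11110001 matches 11110xxx → 4-byte sequence.
Byte 1: 0xF1 = 11110001, payload 001 (3 bits).
Byte 2: 0xB5 = 10110101 (10xxxxxx ✓), payload 110101.
Byte 3: 0xBA = 10111010 (10xxxxxx ✓), payload 111010.
Byte 4: 0x93 = 10010011 (10xxxxxx ✓), payload 010011.
Concatenate: 001110101111010010011 = 0x75E93 (21 bits → U+75E93).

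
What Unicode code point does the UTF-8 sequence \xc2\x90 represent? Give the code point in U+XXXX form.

Leading byte 0xC2 = 11000010 matches 110xxxxx → 2-byte sequence.
Byte 1: 0xC2 = 11000010, payload 00010 (5 bits).
Byte 2: 0x90 = 10010000 (10xxxxxx ✓), payload 010000.
Concatenate: 00010010000 = 0x90 (11 bits → U+0090).

U+0090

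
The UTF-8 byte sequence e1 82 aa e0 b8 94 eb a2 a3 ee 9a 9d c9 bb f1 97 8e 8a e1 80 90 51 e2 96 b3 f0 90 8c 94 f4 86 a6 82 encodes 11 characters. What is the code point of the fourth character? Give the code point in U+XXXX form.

Offset 0: leading byte 0xE1 = 11100001 → 3-byte char #1 = E1 82 AA.
Offset 3: leading byte 0xE0 = 11100000 → 3-byte char #2 = E0 B8 94.
Offset 6: leading byte 0xEB = 11101011 → 3-byte char #3 = EB A2 A3.
Offset 9: leading byte 0xEE = 11101110 → 3-byte char #4 = EE 9A 9D.
Leading byte 0xEE = 11101110 matches 1110xxxx → 3-byte sequence.
Byte 1: 0xEE = 11101110, payload 1110 (4 bits).
Byte 2: 0x9A = 10011010 (10xxxxxx ✓), payload 011010.
Byte 3: 0x9D = 10011101 (10xxxxxx ✓), payload 011101.
Concatenate: 1110011010011101 = 0xE69D (16 bits → U+E69D).

U+E69D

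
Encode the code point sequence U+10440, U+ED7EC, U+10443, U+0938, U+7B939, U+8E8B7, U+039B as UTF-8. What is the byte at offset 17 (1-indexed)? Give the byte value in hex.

1-indexed offset 17 is 0-indexed offset 16.
U+10440 → 4-byte form F0 90 91 80 at offsets 0–3.
U+ED7EC → 4-byte form F3 AD 9F AC at offsets 4–7.
U+10443 → 4-byte form F0 90 91 83 at offsets 8–11.
U+0938 → 3-byte form E0 A4 B8 at offsets 12–14.
U+7B939 → 4-byte form F1 BB A4 B9 at offsets 15–18.
Offset 16 falls in char 5's range; it's byte 2 of F1 BB A4 B9 = 0xBB.

0xBB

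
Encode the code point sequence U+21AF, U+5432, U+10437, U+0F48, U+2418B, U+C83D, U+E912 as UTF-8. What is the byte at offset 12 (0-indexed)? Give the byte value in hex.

U+21AF → 3-byte form E2 86 AF at offsets 0–2.
U+5432 → 3-byte form E5 90 B2 at offsets 3–5.
U+10437 → 4-byte form F0 90 90 B7 at offsets 6–9.
U+0F48 → 3-byte form E0 BD 88 at offsets 10–12.
Offset 12 falls in char 4's range; it's byte 3 of E0 BD 88 = 0x88.

0x88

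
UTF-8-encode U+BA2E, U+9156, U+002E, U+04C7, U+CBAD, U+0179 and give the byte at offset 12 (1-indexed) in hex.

1-indexed offset 12 is 0-indexed offset 11.
U+BA2E → 3-byte form EB A8 AE at offsets 0–2.
U+9156 → 3-byte form E9 85 96 at offsets 3–5.
U+002E → 1-byte form 2E at offsets 6–6.
U+04C7 → 2-byte form D3 87 at offsets 7–8.
U+CBAD → 3-byte form EC AE AD at offsets 9–11.
Offset 11 falls in char 5's range; it's byte 3 of EC AE AD = 0xAD.

0xAD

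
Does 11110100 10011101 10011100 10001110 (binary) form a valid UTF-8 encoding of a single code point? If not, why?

Leading byte 0xF4 = 11110100 → 4-byte form.
Payload = 0x11D70E, which exceeds U+10FFFF, the maximum Unicode code point. (Leading bytes F5–FF, or F4 followed by ≥ 0x90, are invalid.)

invalid (encodes a value above U+10FFFF)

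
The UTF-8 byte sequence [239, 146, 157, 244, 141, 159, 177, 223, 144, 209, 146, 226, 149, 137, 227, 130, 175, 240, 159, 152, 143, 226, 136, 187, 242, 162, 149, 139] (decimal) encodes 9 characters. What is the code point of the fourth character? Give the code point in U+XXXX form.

Offset 0: leading byte 0xEF = 11101111 → 3-byte char #1 = EF 92 9D.
Offset 3: leading byte 0xF4 = 11110100 → 4-byte char #2 = F4 8D 9F B1.
Offset 7: leading byte 0xDF = 11011111 → 2-byte char #3 = DF 90.
Offset 9: leading byte 0xD1 = 11010001 → 2-byte char #4 = D1 92.
Leading byte 0xD1 = 11010001 matches 110xxxxx → 2-byte sequence.
Byte 1: 0xD1 = 11010001, payload 10001 (5 bits).
Byte 2: 0x92 = 10010010 (10xxxxxx ✓), payload 010010.
Concatenate: 10001010010 = 0x452 (11 bits → U+0452).

U+0452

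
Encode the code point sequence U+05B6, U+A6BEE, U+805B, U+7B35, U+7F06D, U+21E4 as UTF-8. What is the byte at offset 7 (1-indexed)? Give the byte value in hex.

0xE8

1-indexed offset 7 is 0-indexed offset 6.
U+05B6 → 2-byte form D6 B6 at offsets 0–1.
U+A6BEE → 4-byte form F2 A6 AF AE at offsets 2–5.
U+805B → 3-byte form E8 81 9B at offsets 6–8.
Offset 6 falls in char 3's range; it's byte 1 of E8 81 9B = 0xE8.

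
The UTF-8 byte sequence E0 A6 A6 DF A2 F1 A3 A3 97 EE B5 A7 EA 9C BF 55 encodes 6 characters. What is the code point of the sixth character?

U+0055

Offset 0: leading byte 0xE0 = 11100000 → 3-byte char #1 = E0 A6 A6.
Offset 3: leading byte 0xDF = 11011111 → 2-byte char #2 = DF A2.
Offset 5: leading byte 0xF1 = 11110001 → 4-byte char #3 = F1 A3 A3 97.
Offset 9: leading byte 0xEE = 11101110 → 3-byte char #4 = EE B5 A7.
Offset 12: leading byte 0xEA = 11101010 → 3-byte char #5 = EA 9C BF.
Offset 15: leading byte 0x55 = 01010101 → 1-byte char #6 = 55.
Leading byte 0x55 = 01010101 matches 0xxxxxxx → 1-byte sequence.
Byte 1: 0x55 = 01010101, payload 1010101 (7 bits).
Concatenate: 1010101 = 0x55 (7 bits → U+0055).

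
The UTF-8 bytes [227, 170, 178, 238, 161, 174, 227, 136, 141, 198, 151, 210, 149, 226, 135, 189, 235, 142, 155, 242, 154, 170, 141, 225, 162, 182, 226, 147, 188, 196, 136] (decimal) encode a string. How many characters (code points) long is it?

Byte at offset 0: 0xE3 = 11100011 → 3-byte char (#1). Advance 3.
Byte at offset 3: 0xEE = 11101110 → 3-byte char (#2). Advance 3.
Byte at offset 6: 0xE3 = 11100011 → 3-byte char (#3). Advance 3.
Byte at offset 9: 0xC6 = 11000110 → 2-byte char (#4). Advance 2.
Byte at offset 11: 0xD2 = 11010010 → 2-byte char (#5). Advance 2.
Byte at offset 13: 0xE2 = 11100010 → 3-byte char (#6). Advance 3.
Byte at offset 16: 0xEB = 11101011 → 3-byte char (#7). Advance 3.
Byte at offset 19: 0xF2 = 11110010 → 4-byte char (#8). Advance 4.
Byte at offset 23: 0xE1 = 11100001 → 3-byte char (#9). Advance 3.
Byte at offset 26: 0xE2 = 11100010 → 3-byte char (#10). Advance 3.
Byte at offset 29: 0xC4 = 11000100 → 2-byte char (#11). Advance 2.
Reached end at offset 31 after 11 code points.

11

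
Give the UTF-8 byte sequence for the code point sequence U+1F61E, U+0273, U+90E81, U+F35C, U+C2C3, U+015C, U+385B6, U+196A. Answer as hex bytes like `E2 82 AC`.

U+1F61E: 4-byte form → F0 9F 98 9E.
U+0273: 2-byte form → C9 B3.
U+90E81: 4-byte form → F2 90 BA 81.
U+F35C: 3-byte form → EF 8D 9C.
U+C2C3: 3-byte form → EC 8B 83.
U+015C: 2-byte form → C5 9C.
U+385B6: 4-byte form → F0 B8 96 B6.
U+196A: 3-byte form → E1 A5 AA.
Concatenated (25 bytes): F0 9F 98 9E C9 B3 F2 90 BA 81 EF 8D 9C EC 8B 83 C5 9C F0 B8 96 B6 E1 A5 AA.

F0 9F 98 9E C9 B3 F2 90 BA 81 EF 8D 9C EC 8B 83 C5 9C F0 B8 96 B6 E1 A5 AA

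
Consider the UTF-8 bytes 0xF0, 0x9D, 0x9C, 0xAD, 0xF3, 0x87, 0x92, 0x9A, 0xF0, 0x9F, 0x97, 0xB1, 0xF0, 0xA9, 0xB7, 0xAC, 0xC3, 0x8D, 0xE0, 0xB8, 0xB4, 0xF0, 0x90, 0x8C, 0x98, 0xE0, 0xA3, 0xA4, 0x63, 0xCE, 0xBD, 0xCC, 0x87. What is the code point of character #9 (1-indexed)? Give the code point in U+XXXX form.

U+0063

Offset 0: leading byte 0xF0 = 11110000 → 4-byte char #1 = F0 9D 9C AD.
Offset 4: leading byte 0xF3 = 11110011 → 4-byte char #2 = F3 87 92 9A.
Offset 8: leading byte 0xF0 = 11110000 → 4-byte char #3 = F0 9F 97 B1.
Offset 12: leading byte 0xF0 = 11110000 → 4-byte char #4 = F0 A9 B7 AC.
Offset 16: leading byte 0xC3 = 11000011 → 2-byte char #5 = C3 8D.
Offset 18: leading byte 0xE0 = 11100000 → 3-byte char #6 = E0 B8 B4.
Offset 21: leading byte 0xF0 = 11110000 → 4-byte char #7 = F0 90 8C 98.
Offset 25: leading byte 0xE0 = 11100000 → 3-byte char #8 = E0 A3 A4.
Offset 28: leading byte 0x63 = 01100011 → 1-byte char #9 = 63.
Leading byte 0x63 = 01100011 matches 0xxxxxxx → 1-byte sequence.
Byte 1: 0x63 = 01100011, payload 1100011 (7 bits).
Concatenate: 1100011 = 0x63 (7 bits → U+0063).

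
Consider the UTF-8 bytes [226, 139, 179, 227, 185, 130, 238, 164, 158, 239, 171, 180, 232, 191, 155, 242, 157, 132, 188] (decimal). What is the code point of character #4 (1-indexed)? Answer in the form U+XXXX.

Offset 0: leading byte 0xE2 = 11100010 → 3-byte char #1 = E2 8B B3.
Offset 3: leading byte 0xE3 = 11100011 → 3-byte char #2 = E3 B9 82.
Offset 6: leading byte 0xEE = 11101110 → 3-byte char #3 = EE A4 9E.
Offset 9: leading byte 0xEF = 11101111 → 3-byte char #4 = EF AB B4.
Leading byte 0xEF = 11101111 matches 1110xxxx → 3-byte sequence.
Byte 1: 0xEF = 11101111, payload 1111 (4 bits).
Byte 2: 0xAB = 10101011 (10xxxxxx ✓), payload 101011.
Byte 3: 0xB4 = 10110100 (10xxxxxx ✓), payload 110100.
Concatenate: 1111101011110100 = 0xFAF4 (16 bits → U+FAF4).

U+FAF4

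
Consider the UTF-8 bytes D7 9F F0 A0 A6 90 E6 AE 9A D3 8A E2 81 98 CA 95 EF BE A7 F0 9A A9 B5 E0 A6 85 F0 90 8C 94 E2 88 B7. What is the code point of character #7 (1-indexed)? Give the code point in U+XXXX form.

U+FFA7

Offset 0: leading byte 0xD7 = 11010111 → 2-byte char #1 = D7 9F.
Offset 2: leading byte 0xF0 = 11110000 → 4-byte char #2 = F0 A0 A6 90.
Offset 6: leading byte 0xE6 = 11100110 → 3-byte char #3 = E6 AE 9A.
Offset 9: leading byte 0xD3 = 11010011 → 2-byte char #4 = D3 8A.
Offset 11: leading byte 0xE2 = 11100010 → 3-byte char #5 = E2 81 98.
Offset 14: leading byte 0xCA = 11001010 → 2-byte char #6 = CA 95.
Offset 16: leading byte 0xEF = 11101111 → 3-byte char #7 = EF BE A7.
Leading byte 0xEF = 11101111 matches 1110xxxx → 3-byte sequence.
Byte 1: 0xEF = 11101111, payload 1111 (4 bits).
Byte 2: 0xBE = 10111110 (10xxxxxx ✓), payload 111110.
Byte 3: 0xA7 = 10100111 (10xxxxxx ✓), payload 100111.
Concatenate: 1111111110100111 = 0xFFA7 (16 bits → U+FFA7).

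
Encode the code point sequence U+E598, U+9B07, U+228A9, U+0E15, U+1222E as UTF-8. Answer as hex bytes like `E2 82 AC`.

U+E598: 3-byte form → EE 96 98.
U+9B07: 3-byte form → E9 AC 87.
U+228A9: 4-byte form → F0 A2 A2 A9.
U+0E15: 3-byte form → E0 B8 95.
U+1222E: 4-byte form → F0 92 88 AE.
Concatenated (17 bytes): EE 96 98 E9 AC 87 F0 A2 A2 A9 E0 B8 95 F0 92 88 AE.

EE 96 98 E9 AC 87 F0 A2 A2 A9 E0 B8 95 F0 92 88 AE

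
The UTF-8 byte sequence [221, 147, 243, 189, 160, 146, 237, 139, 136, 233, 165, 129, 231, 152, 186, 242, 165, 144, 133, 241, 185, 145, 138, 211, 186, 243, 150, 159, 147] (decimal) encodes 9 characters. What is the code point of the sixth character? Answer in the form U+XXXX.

Offset 0: leading byte 0xDD = 11011101 → 2-byte char #1 = DD 93.
Offset 2: leading byte 0xF3 = 11110011 → 4-byte char #2 = F3 BD A0 92.
Offset 6: leading byte 0xED = 11101101 → 3-byte char #3 = ED 8B 88.
Offset 9: leading byte 0xE9 = 11101001 → 3-byte char #4 = E9 A5 81.
Offset 12: leading byte 0xE7 = 11100111 → 3-byte char #5 = E7 98 BA.
Offset 15: leading byte 0xF2 = 11110010 → 4-byte char #6 = F2 A5 90 85.
Leading byte 0xF2 = 11110010 matches 11110xxx → 4-byte sequence.
Byte 1: 0xF2 = 11110010, payload 010 (3 bits).
Byte 2: 0xA5 = 10100101 (10xxxxxx ✓), payload 100101.
Byte 3: 0x90 = 10010000 (10xxxxxx ✓), payload 010000.
Byte 4: 0x85 = 10000101 (10xxxxxx ✓), payload 000101.
Concatenate: 010100101010000000101 = 0xA5405 (21 bits → U+A5405).

U+A5405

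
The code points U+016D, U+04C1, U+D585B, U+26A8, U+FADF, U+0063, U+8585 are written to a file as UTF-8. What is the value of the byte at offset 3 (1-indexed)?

1-indexed offset 3 is 0-indexed offset 2.
U+016D → 2-byte form C5 AD at offsets 0–1.
U+04C1 → 2-byte form D3 81 at offsets 2–3.
Offset 2 falls in char 2's range; it's byte 1 of D3 81 = 0xD3.

0xD3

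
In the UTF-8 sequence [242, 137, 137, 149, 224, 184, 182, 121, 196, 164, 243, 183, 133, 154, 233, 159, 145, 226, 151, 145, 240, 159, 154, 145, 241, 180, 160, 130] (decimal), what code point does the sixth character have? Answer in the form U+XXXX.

Offset 0: leading byte 0xF2 = 11110010 → 4-byte char #1 = F2 89 89 95.
Offset 4: leading byte 0xE0 = 11100000 → 3-byte char #2 = E0 B8 B6.
Offset 7: leading byte 0x79 = 01111001 → 1-byte char #3 = 79.
Offset 8: leading byte 0xC4 = 11000100 → 2-byte char #4 = C4 A4.
Offset 10: leading byte 0xF3 = 11110011 → 4-byte char #5 = F3 B7 85 9A.
Offset 14: leading byte 0xE9 = 11101001 → 3-byte char #6 = E9 9F 91.
Leading byte 0xE9 = 11101001 matches 1110xxxx → 3-byte sequence.
Byte 1: 0xE9 = 11101001, payload 1001 (4 bits).
Byte 2: 0x9F = 10011111 (10xxxxxx ✓), payload 011111.
Byte 3: 0x91 = 10010001 (10xxxxxx ✓), payload 010001.
Concatenate: 1001011111010001 = 0x97D1 (16 bits → U+97D1).

U+97D1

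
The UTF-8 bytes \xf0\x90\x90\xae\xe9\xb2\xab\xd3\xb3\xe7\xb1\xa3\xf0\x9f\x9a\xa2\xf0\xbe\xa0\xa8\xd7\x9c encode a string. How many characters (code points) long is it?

Byte at offset 0: 0xF0 = 11110000 → 4-byte char (#1). Advance 4.
Byte at offset 4: 0xE9 = 11101001 → 3-byte char (#2). Advance 3.
Byte at offset 7: 0xD3 = 11010011 → 2-byte char (#3). Advance 2.
Byte at offset 9: 0xE7 = 11100111 → 3-byte char (#4). Advance 3.
Byte at offset 12: 0xF0 = 11110000 → 4-byte char (#5). Advance 4.
Byte at offset 16: 0xF0 = 11110000 → 4-byte char (#6). Advance 4.
Byte at offset 20: 0xD7 = 11010111 → 2-byte char (#7). Advance 2.
Reached end at offset 22 after 7 code points.

7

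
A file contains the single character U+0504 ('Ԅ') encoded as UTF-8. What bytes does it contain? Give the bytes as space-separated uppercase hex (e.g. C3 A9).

D4 84

U+0504 = 0x504 = 1284 decimal. In range U+0080–U+07FF → 2-byte form: 110xxxxx 10xxxxxx.
Binary (11 bits): 10100000100.
Split 5+6: 10100 | 000100.
Byte 1: 11010100 = 0xD4.
Byte 2: 10000100 = 0x84.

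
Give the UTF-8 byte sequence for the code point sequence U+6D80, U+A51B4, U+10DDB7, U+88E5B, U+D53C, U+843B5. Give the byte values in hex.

U+6D80: 3-byte form → E6 B6 80.
U+A51B4: 4-byte form → F2 A5 86 B4.
U+10DDB7: 4-byte form → F4 8D B6 B7.
U+88E5B: 4-byte form → F2 88 B9 9B.
U+D53C: 3-byte form → ED 94 BC.
U+843B5: 4-byte form → F2 84 8E B5.
Concatenated (22 bytes): E6 B6 80 F2 A5 86 B4 F4 8D B6 B7 F2 88 B9 9B ED 94 BC F2 84 8E B5.

E6 B6 80 F2 A5 86 B4 F4 8D B6 B7 F2 88 B9 9B ED 94 BC F2 84 8E B5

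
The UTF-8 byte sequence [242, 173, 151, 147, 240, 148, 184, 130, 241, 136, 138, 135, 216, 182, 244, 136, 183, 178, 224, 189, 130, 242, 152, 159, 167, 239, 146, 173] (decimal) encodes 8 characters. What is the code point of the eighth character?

Offset 0: leading byte 0xF2 = 11110010 → 4-byte char #1 = F2 AD 97 93.
Offset 4: leading byte 0xF0 = 11110000 → 4-byte char #2 = F0 94 B8 82.
Offset 8: leading byte 0xF1 = 11110001 → 4-byte char #3 = F1 88 8A 87.
Offset 12: leading byte 0xD8 = 11011000 → 2-byte char #4 = D8 B6.
Offset 14: leading byte 0xF4 = 11110100 → 4-byte char #5 = F4 88 B7 B2.
Offset 18: leading byte 0xE0 = 11100000 → 3-byte char #6 = E0 BD 82.
Offset 21: leading byte 0xF2 = 11110010 → 4-byte char #7 = F2 98 9F A7.
Offset 25: leading byte 0xEF = 11101111 → 3-byte char #8 = EF 92 AD.
Leading byte 0xEF = 11101111 matches 1110xxxx → 3-byte sequence.
Byte 1: 0xEF = 11101111, payload 1111 (4 bits).
Byte 2: 0x92 = 10010010 (10xxxxxx ✓), payload 010010.
Byte 3: 0xAD = 10101101 (10xxxxxx ✓), payload 101101.
Concatenate: 1111010010101101 = 0xF4AD (16 bits → U+F4AD).

U+F4AD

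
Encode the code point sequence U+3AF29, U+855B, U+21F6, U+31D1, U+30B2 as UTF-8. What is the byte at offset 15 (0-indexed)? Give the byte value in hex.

U+3AF29 → 4-byte form F0 BA BC A9 at offsets 0–3.
U+855B → 3-byte form E8 95 9B at offsets 4–6.
U+21F6 → 3-byte form E2 87 B6 at offsets 7–9.
U+31D1 → 3-byte form E3 87 91 at offsets 10–12.
U+30B2 → 3-byte form E3 82 B2 at offsets 13–15.
Offset 15 falls in char 5's range; it's byte 3 of E3 82 B2 = 0xB2.

0xB2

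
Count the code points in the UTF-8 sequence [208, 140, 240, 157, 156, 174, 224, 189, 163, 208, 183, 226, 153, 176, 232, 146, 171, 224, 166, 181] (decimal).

Byte at offset 0: 0xD0 = 11010000 → 2-byte char (#1). Advance 2.
Byte at offset 2: 0xF0 = 11110000 → 4-byte char (#2). Advance 4.
Byte at offset 6: 0xE0 = 11100000 → 3-byte char (#3). Advance 3.
Byte at offset 9: 0xD0 = 11010000 → 2-byte char (#4). Advance 2.
Byte at offset 11: 0xE2 = 11100010 → 3-byte char (#5). Advance 3.
Byte at offset 14: 0xE8 = 11101000 → 3-byte char (#6). Advance 3.
Byte at offset 17: 0xE0 = 11100000 → 3-byte char (#7). Advance 3.
Reached end at offset 20 after 7 code points.

7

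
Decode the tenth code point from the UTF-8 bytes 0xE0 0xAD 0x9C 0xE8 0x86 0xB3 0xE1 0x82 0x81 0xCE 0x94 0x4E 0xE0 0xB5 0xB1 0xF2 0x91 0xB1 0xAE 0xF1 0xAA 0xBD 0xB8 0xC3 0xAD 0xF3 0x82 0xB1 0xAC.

Offset 0: leading byte 0xE0 = 11100000 → 3-byte char #1 = E0 AD 9C.
Offset 3: leading byte 0xE8 = 11101000 → 3-byte char #2 = E8 86 B3.
Offset 6: leading byte 0xE1 = 11100001 → 3-byte char #3 = E1 82 81.
Offset 9: leading byte 0xCE = 11001110 → 2-byte char #4 = CE 94.
Offset 11: leading byte 0x4E = 01001110 → 1-byte char #5 = 4E.
Offset 12: leading byte 0xE0 = 11100000 → 3-byte char #6 = E0 B5 B1.
Offset 15: leading byte 0xF2 = 11110010 → 4-byte char #7 = F2 91 B1 AE.
Offset 19: leading byte 0xF1 = 11110001 → 4-byte char #8 = F1 AA BD B8.
Offset 23: leading byte 0xC3 = 11000011 → 2-byte char #9 = C3 AD.
Offset 25: leading byte 0xF3 = 11110011 → 4-byte char #10 = F3 82 B1 AC.
Leading byte 0xF3 = 11110011 matches 11110xxx → 4-byte sequence.
Byte 1: 0xF3 = 11110011, payload 011 (3 bits).
Byte 2: 0x82 = 10000010 (10xxxxxx ✓), payload 000010.
Byte 3: 0xB1 = 10110001 (10xxxxxx ✓), payload 110001.
Byte 4: 0xAC = 10101100 (10xxxxxx ✓), payload 101100.
Concatenate: 011000010110001101100 = 0xC2C6C (21 bits → U+C2C6C).

U+C2C6C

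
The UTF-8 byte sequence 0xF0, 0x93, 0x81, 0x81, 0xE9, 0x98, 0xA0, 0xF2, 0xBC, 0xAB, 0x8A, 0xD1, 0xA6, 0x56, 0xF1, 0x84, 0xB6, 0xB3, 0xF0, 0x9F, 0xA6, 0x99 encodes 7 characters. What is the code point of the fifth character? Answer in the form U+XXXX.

Offset 0: leading byte 0xF0 = 11110000 → 4-byte char #1 = F0 93 81 81.
Offset 4: leading byte 0xE9 = 11101001 → 3-byte char #2 = E9 98 A0.
Offset 7: leading byte 0xF2 = 11110010 → 4-byte char #3 = F2 BC AB 8A.
Offset 11: leading byte 0xD1 = 11010001 → 2-byte char #4 = D1 A6.
Offset 13: leading byte 0x56 = 01010110 → 1-byte char #5 = 56.
Leading byte 0x56 = 01010110 matches 0xxxxxxx → 1-byte sequence.
Byte 1: 0x56 = 01010110, payload 1010110 (7 bits).
Concatenate: 1010110 = 0x56 (7 bits → U+0056).

U+0056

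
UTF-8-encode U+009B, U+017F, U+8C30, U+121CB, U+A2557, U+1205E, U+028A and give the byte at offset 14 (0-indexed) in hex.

U+009B → 2-byte form C2 9B at offsets 0–1.
U+017F → 2-byte form C5 BF at offsets 2–3.
U+8C30 → 3-byte form E8 B0 B0 at offsets 4–6.
U+121CB → 4-byte form F0 92 87 8B at offsets 7–10.
U+A2557 → 4-byte form F2 A2 95 97 at offsets 11–14.
Offset 14 falls in char 5's range; it's byte 4 of F2 A2 95 97 = 0x97.

0x97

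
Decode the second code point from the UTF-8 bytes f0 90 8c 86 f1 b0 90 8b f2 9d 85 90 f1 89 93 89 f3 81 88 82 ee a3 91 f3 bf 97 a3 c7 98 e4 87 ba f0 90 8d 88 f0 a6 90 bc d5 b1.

Offset 0: leading byte 0xF0 = 11110000 → 4-byte char #1 = F0 90 8C 86.
Offset 4: leading byte 0xF1 = 11110001 → 4-byte char #2 = F1 B0 90 8B.
Leading byte 0xF1 = 11110001 matches 11110xxx → 4-byte sequence.
Byte 1: 0xF1 = 11110001, payload 001 (3 bits).
Byte 2: 0xB0 = 10110000 (10xxxxxx ✓), payload 110000.
Byte 3: 0x90 = 10010000 (10xxxxxx ✓), payload 010000.
Byte 4: 0x8B = 10001011 (10xxxxxx ✓), payload 001011.
Concatenate: 001110000010000001011 = 0x7040B (21 bits → U+7040B).

U+7040B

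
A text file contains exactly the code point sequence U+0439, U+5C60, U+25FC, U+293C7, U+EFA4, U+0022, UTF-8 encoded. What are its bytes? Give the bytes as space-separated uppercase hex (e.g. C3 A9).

D0 B9 E5 B1 A0 E2 97 BC F0 A9 8F 87 EE BE A4 22

U+0439: 2-byte form → D0 B9.
U+5C60: 3-byte form → E5 B1 A0.
U+25FC: 3-byte form → E2 97 BC.
U+293C7: 4-byte form → F0 A9 8F 87.
U+EFA4: 3-byte form → EE BE A4.
U+0022: 1-byte form → 22.
Concatenated (16 bytes): D0 B9 E5 B1 A0 E2 97 BC F0 A9 8F 87 EE BE A4 22.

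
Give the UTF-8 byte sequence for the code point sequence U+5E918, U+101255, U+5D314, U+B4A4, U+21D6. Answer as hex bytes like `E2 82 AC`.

F1 9E A4 98 F4 81 89 95 F1 9D 8C 94 EB 92 A4 E2 87 96

U+5E918: 4-byte form → F1 9E A4 98.
U+101255: 4-byte form → F4 81 89 95.
U+5D314: 4-byte form → F1 9D 8C 94.
U+B4A4: 3-byte form → EB 92 A4.
U+21D6: 3-byte form → E2 87 96.
Concatenated (18 bytes): F1 9E A4 98 F4 81 89 95 F1 9D 8C 94 EB 92 A4 E2 87 96.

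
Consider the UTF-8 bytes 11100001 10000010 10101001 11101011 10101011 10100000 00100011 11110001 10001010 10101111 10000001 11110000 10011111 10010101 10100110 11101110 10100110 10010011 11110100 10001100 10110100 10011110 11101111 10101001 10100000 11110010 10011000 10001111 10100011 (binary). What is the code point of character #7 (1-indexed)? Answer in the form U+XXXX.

U+10CD1E

Offset 0: leading byte 0xE1 = 11100001 → 3-byte char #1 = E1 82 A9.
Offset 3: leading byte 0xEB = 11101011 → 3-byte char #2 = EB AB A0.
Offset 6: leading byte 0x23 = 00100011 → 1-byte char #3 = 23.
Offset 7: leading byte 0xF1 = 11110001 → 4-byte char #4 = F1 8A AF 81.
Offset 11: leading byte 0xF0 = 11110000 → 4-byte char #5 = F0 9F 95 A6.
Offset 15: leading byte 0xEE = 11101110 → 3-byte char #6 = EE A6 93.
Offset 18: leading byte 0xF4 = 11110100 → 4-byte char #7 = F4 8C B4 9E.
Leading byte 0xF4 = 11110100 matches 11110xxx → 4-byte sequence.
Byte 1: 0xF4 = 11110100, payload 100 (3 bits).
Byte 2: 0x8C = 10001100 (10xxxxxx ✓), payload 001100.
Byte 3: 0xB4 = 10110100 (10xxxxxx ✓), payload 110100.
Byte 4: 0x9E = 10011110 (10xxxxxx ✓), payload 011110.
Concatenate: 100001100110100011110 = 0x10CD1E (21 bits → U+10CD1E).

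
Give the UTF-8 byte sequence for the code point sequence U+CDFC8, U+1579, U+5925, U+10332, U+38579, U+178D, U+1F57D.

F3 8D BF 88 E1 95 B9 E5 A4 A5 F0 90 8C B2 F0 B8 95 B9 E1 9E 8D F0 9F 95 BD

U+CDFC8: 4-byte form → F3 8D BF 88.
U+1579: 3-byte form → E1 95 B9.
U+5925: 3-byte form → E5 A4 A5.
U+10332: 4-byte form → F0 90 8C B2.
U+38579: 4-byte form → F0 B8 95 B9.
U+178D: 3-byte form → E1 9E 8D.
U+1F57D: 4-byte form → F0 9F 95 BD.
Concatenated (25 bytes): F3 8D BF 88 E1 95 B9 E5 A4 A5 F0 90 8C B2 F0 B8 95 B9 E1 9E 8D F0 9F 95 BD.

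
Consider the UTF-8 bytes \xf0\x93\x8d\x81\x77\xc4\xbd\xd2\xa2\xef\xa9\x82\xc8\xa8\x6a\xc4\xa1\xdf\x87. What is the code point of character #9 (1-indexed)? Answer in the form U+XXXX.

U+07C7

Offset 0: leading byte 0xF0 = 11110000 → 4-byte char #1 = F0 93 8D 81.
Offset 4: leading byte 0x77 = 01110111 → 1-byte char #2 = 77.
Offset 5: leading byte 0xC4 = 11000100 → 2-byte char #3 = C4 BD.
Offset 7: leading byte 0xD2 = 11010010 → 2-byte char #4 = D2 A2.
Offset 9: leading byte 0xEF = 11101111 → 3-byte char #5 = EF A9 82.
Offset 12: leading byte 0xC8 = 11001000 → 2-byte char #6 = C8 A8.
Offset 14: leading byte 0x6A = 01101010 → 1-byte char #7 = 6A.
Offset 15: leading byte 0xC4 = 11000100 → 2-byte char #8 = C4 A1.
Offset 17: leading byte 0xDF = 11011111 → 2-byte char #9 = DF 87.
Leading byte 0xDF = 11011111 matches 110xxxxx → 2-byte sequence.
Byte 1: 0xDF = 11011111, payload 11111 (5 bits).
Byte 2: 0x87 = 10000111 (10xxxxxx ✓), payload 000111.
Concatenate: 11111000111 = 0x7C7 (11 bits → U+07C7).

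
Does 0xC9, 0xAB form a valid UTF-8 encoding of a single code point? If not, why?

Leading byte 0xC9 = 11001001 → 2-byte form.
Continuation bytes 0xAB=10101011 all match 10xxxxxx.
Decoded value 0x26B is ≥ 0x80 (shortest form) and not a surrogate.

valid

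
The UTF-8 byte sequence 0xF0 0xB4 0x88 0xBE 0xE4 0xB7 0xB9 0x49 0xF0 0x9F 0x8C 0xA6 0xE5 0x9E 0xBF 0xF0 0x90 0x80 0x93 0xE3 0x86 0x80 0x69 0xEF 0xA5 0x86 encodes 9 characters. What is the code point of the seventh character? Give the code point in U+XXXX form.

U+3180

Offset 0: leading byte 0xF0 = 11110000 → 4-byte char #1 = F0 B4 88 BE.
Offset 4: leading byte 0xE4 = 11100100 → 3-byte char #2 = E4 B7 B9.
Offset 7: leading byte 0x49 = 01001001 → 1-byte char #3 = 49.
Offset 8: leading byte 0xF0 = 11110000 → 4-byte char #4 = F0 9F 8C A6.
Offset 12: leading byte 0xE5 = 11100101 → 3-byte char #5 = E5 9E BF.
Offset 15: leading byte 0xF0 = 11110000 → 4-byte char #6 = F0 90 80 93.
Offset 19: leading byte 0xE3 = 11100011 → 3-byte char #7 = E3 86 80.
Leading byte 0xE3 = 11100011 matches 1110xxxx → 3-byte sequence.
Byte 1: 0xE3 = 11100011, payload 0011 (4 bits).
Byte 2: 0x86 = 10000110 (10xxxxxx ✓), payload 000110.
Byte 3: 0x80 = 10000000 (10xxxxxx ✓), payload 000000.
Concatenate: 0011000110000000 = 0x3180 (16 bits → U+3180).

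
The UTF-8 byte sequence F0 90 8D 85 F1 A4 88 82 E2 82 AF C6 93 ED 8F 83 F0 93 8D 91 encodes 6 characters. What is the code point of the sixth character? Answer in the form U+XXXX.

U+13351

Offset 0: leading byte 0xF0 = 11110000 → 4-byte char #1 = F0 90 8D 85.
Offset 4: leading byte 0xF1 = 11110001 → 4-byte char #2 = F1 A4 88 82.
Offset 8: leading byte 0xE2 = 11100010 → 3-byte char #3 = E2 82 AF.
Offset 11: leading byte 0xC6 = 11000110 → 2-byte char #4 = C6 93.
Offset 13: leading byte 0xED = 11101101 → 3-byte char #5 = ED 8F 83.
Offset 16: leading byte 0xF0 = 11110000 → 4-byte char #6 = F0 93 8D 91.
Leading byte 0xF0 = 11110000 matches 11110xxx → 4-byte sequence.
Byte 1: 0xF0 = 11110000, payload 000 (3 bits).
Byte 2: 0x93 = 10010011 (10xxxxxx ✓), payload 010011.
Byte 3: 0x8D = 10001101 (10xxxxxx ✓), payload 001101.
Byte 4: 0x91 = 10010001 (10xxxxxx ✓), payload 010001.
Concatenate: 000010011001101010001 = 0x13351 (21 bits → U+13351).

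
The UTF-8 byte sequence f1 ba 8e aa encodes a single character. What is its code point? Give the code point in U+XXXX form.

U+7A3AA

Leading byte 0xF1 = 11110001 matches 11110xxx → 4-byte sequence.
Byte 1: 0xF1 = 11110001, payload 001 (3 bits).
Byte 2: 0xBA = 10111010 (10xxxxxx ✓), payload 111010.
Byte 3: 0x8E = 10001110 (10xxxxxx ✓), payload 001110.
Byte 4: 0xAA = 10101010 (10xxxxxx ✓), payload 101010.
Concatenate: 001111010001110101010 = 0x7A3AA (21 bits → U+7A3AA).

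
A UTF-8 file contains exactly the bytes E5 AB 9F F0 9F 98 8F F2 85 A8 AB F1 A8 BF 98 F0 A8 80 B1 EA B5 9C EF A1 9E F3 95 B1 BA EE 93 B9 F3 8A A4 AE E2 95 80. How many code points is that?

Byte at offset 0: 0xE5 = 11100101 → 3-byte char (#1). Advance 3.
Byte at offset 3: 0xF0 = 11110000 → 4-byte char (#2). Advance 4.
Byte at offset 7: 0xF2 = 11110010 → 4-byte char (#3). Advance 4.
Byte at offset 11: 0xF1 = 11110001 → 4-byte char (#4). Advance 4.
Byte at offset 15: 0xF0 = 11110000 → 4-byte char (#5). Advance 4.
Byte at offset 19: 0xEA = 11101010 → 3-byte char (#6). Advance 3.
Byte at offset 22: 0xEF = 11101111 → 3-byte char (#7). Advance 3.
Byte at offset 25: 0xF3 = 11110011 → 4-byte char (#8). Advance 4.
Byte at offset 29: 0xEE = 11101110 → 3-byte char (#9). Advance 3.
Byte at offset 32: 0xF3 = 11110011 → 4-byte char (#10). Advance 4.
Byte at offset 36: 0xE2 = 11100010 → 3-byte char (#11). Advance 3.
Reached end at offset 39 after 11 code points.

11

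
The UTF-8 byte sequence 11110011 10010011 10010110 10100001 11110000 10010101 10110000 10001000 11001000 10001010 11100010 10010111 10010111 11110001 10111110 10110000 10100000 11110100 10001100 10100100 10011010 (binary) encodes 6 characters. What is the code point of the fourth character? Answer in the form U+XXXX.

Offset 0: leading byte 0xF3 = 11110011 → 4-byte char #1 = F3 93 96 A1.
Offset 4: leading byte 0xF0 = 11110000 → 4-byte char #2 = F0 95 B0 88.
Offset 8: leading byte 0xC8 = 11001000 → 2-byte char #3 = C8 8A.
Offset 10: leading byte 0xE2 = 11100010 → 3-byte char #4 = E2 97 97.
Leading byte 0xE2 = 11100010 matches 1110xxxx → 3-byte sequence.
Byte 1: 0xE2 = 11100010, payload 0010 (4 bits).
Byte 2: 0x97 = 10010111 (10xxxxxx ✓), payload 010111.
Byte 3: 0x97 = 10010111 (10xxxxxx ✓), payload 010111.
Concatenate: 0010010111010111 = 0x25D7 (16 bits → U+25D7).

U+25D7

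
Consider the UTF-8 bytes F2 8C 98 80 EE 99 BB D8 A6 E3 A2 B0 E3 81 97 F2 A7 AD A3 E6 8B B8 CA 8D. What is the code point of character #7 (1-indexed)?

U+62F8

Offset 0: leading byte 0xF2 = 11110010 → 4-byte char #1 = F2 8C 98 80.
Offset 4: leading byte 0xEE = 11101110 → 3-byte char #2 = EE 99 BB.
Offset 7: leading byte 0xD8 = 11011000 → 2-byte char #3 = D8 A6.
Offset 9: leading byte 0xE3 = 11100011 → 3-byte char #4 = E3 A2 B0.
Offset 12: leading byte 0xE3 = 11100011 → 3-byte char #5 = E3 81 97.
Offset 15: leading byte 0xF2 = 11110010 → 4-byte char #6 = F2 A7 AD A3.
Offset 19: leading byte 0xE6 = 11100110 → 3-byte char #7 = E6 8B B8.
Leading byte 0xE6 = 11100110 matches 1110xxxx → 3-byte sequence.
Byte 1: 0xE6 = 11100110, payload 0110 (4 bits).
Byte 2: 0x8B = 10001011 (10xxxxxx ✓), payload 001011.
Byte 3: 0xB8 = 10111000 (10xxxxxx ✓), payload 111000.
Concatenate: 0110001011111000 = 0x62F8 (16 bits → U+62F8).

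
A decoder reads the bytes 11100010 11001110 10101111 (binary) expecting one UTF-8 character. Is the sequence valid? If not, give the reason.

invalid (non-continuation byte where continuation expected)

Leading byte 0xE2 = 11100010 → 3-byte form.
Byte 2 is 0xCE = 11001110, which is not 10xxxxxx — expected a continuation byte.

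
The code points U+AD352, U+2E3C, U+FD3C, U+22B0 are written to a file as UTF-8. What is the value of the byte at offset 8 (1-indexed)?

1-indexed offset 8 is 0-indexed offset 7.
U+AD352 → 4-byte form F2 AD 8D 92 at offsets 0–3.
U+2E3C → 3-byte form E2 B8 BC at offsets 4–6.
U+FD3C → 3-byte form EF B4 BC at offsets 7–9.
Offset 7 falls in char 3's range; it's byte 1 of EF B4 BC = 0xEF.

0xEF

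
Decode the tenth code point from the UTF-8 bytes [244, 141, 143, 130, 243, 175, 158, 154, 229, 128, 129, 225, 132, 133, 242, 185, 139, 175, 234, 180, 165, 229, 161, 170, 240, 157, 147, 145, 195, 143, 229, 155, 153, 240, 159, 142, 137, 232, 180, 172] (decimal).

U+56D9

Offset 0: leading byte 0xF4 = 11110100 → 4-byte char #1 = F4 8D 8F 82.
Offset 4: leading byte 0xF3 = 11110011 → 4-byte char #2 = F3 AF 9E 9A.
Offset 8: leading byte 0xE5 = 11100101 → 3-byte char #3 = E5 80 81.
Offset 11: leading byte 0xE1 = 11100001 → 3-byte char #4 = E1 84 85.
Offset 14: leading byte 0xF2 = 11110010 → 4-byte char #5 = F2 B9 8B AF.
Offset 18: leading byte 0xEA = 11101010 → 3-byte char #6 = EA B4 A5.
Offset 21: leading byte 0xE5 = 11100101 → 3-byte char #7 = E5 A1 AA.
Offset 24: leading byte 0xF0 = 11110000 → 4-byte char #8 = F0 9D 93 91.
Offset 28: leading byte 0xC3 = 11000011 → 2-byte char #9 = C3 8F.
Offset 30: leading byte 0xE5 = 11100101 → 3-byte char #10 = E5 9B 99.
Leading byte 0xE5 = 11100101 matches 1110xxxx → 3-byte sequence.
Byte 1: 0xE5 = 11100101, payload 0101 (4 bits).
Byte 2: 0x9B = 10011011 (10xxxxxx ✓), payload 011011.
Byte 3: 0x99 = 10011001 (10xxxxxx ✓), payload 011001.
Concatenate: 0101011011011001 = 0x56D9 (16 bits → U+56D9).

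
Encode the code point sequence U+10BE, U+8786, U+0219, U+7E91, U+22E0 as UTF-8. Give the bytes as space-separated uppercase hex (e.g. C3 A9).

U+10BE: 3-byte form → E1 82 BE.
U+8786: 3-byte form → E8 9E 86.
U+0219: 2-byte form → C8 99.
U+7E91: 3-byte form → E7 BA 91.
U+22E0: 3-byte form → E2 8B A0.
Concatenated (14 bytes): E1 82 BE E8 9E 86 C8 99 E7 BA 91 E2 8B A0.

E1 82 BE E8 9E 86 C8 99 E7 BA 91 E2 8B A0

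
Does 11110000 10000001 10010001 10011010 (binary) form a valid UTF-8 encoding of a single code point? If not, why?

invalid (overlong encoding)

Leading byte 0xF0 = 11110000 → 4-byte form.
Continuation bytes all match 10xxxxxx. Payload decodes to 0x145A.
But 0x145A < 0x10000, the minimum for a 4-byte sequence — this is an overlong encoding.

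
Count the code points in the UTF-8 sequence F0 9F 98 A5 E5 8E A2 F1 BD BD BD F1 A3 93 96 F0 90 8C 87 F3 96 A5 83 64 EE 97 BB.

8

Byte at offset 0: 0xF0 = 11110000 → 4-byte char (#1). Advance 4.
Byte at offset 4: 0xE5 = 11100101 → 3-byte char (#2). Advance 3.
Byte at offset 7: 0xF1 = 11110001 → 4-byte char (#3). Advance 4.
Byte at offset 11: 0xF1 = 11110001 → 4-byte char (#4). Advance 4.
Byte at offset 15: 0xF0 = 11110000 → 4-byte char (#5). Advance 4.
Byte at offset 19: 0xF3 = 11110011 → 4-byte char (#6). Advance 4.
Byte at offset 23: 0x64 = 01100100 → 1-byte char (#7). Advance 1.
Byte at offset 24: 0xEE = 11101110 → 3-byte char (#8). Advance 3.
Reached end at offset 27 after 8 code points.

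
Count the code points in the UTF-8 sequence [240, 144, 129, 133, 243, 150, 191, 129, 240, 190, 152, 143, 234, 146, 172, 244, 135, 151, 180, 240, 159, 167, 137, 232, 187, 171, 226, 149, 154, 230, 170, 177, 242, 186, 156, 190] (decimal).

10

Byte at offset 0: 0xF0 = 11110000 → 4-byte char (#1). Advance 4.
Byte at offset 4: 0xF3 = 11110011 → 4-byte char (#2). Advance 4.
Byte at offset 8: 0xF0 = 11110000 → 4-byte char (#3). Advance 4.
Byte at offset 12: 0xEA = 11101010 → 3-byte char (#4). Advance 3.
Byte at offset 15: 0xF4 = 11110100 → 4-byte char (#5). Advance 4.
Byte at offset 19: 0xF0 = 11110000 → 4-byte char (#6). Advance 4.
Byte at offset 23: 0xE8 = 11101000 → 3-byte char (#7). Advance 3.
Byte at offset 26: 0xE2 = 11100010 → 3-byte char (#8). Advance 3.
Byte at offset 29: 0xE6 = 11100110 → 3-byte char (#9). Advance 3.
Byte at offset 32: 0xF2 = 11110010 → 4-byte char (#10). Advance 4.
Reached end at offset 36 after 10 code points.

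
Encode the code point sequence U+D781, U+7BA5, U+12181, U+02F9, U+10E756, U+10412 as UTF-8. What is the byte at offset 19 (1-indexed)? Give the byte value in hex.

0x90

1-indexed offset 19 is 0-indexed offset 18.
U+D781 → 3-byte form ED 9E 81 at offsets 0–2.
U+7BA5 → 3-byte form E7 AE A5 at offsets 3–5.
U+12181 → 4-byte form F0 92 86 81 at offsets 6–9.
U+02F9 → 2-byte form CB B9 at offsets 10–11.
U+10E756 → 4-byte form F4 8E 9D 96 at offsets 12–15.
U+10412 → 4-byte form F0 90 90 92 at offsets 16–19.
Offset 18 falls in char 6's range; it's byte 3 of F0 90 90 92 = 0x90.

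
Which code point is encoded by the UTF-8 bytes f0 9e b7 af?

Leading byte 0xF0 = 11110000 matches 11110xxx → 4-byte sequence.
Byte 1: 0xF0 = 11110000, payload 000 (3 bits).
Byte 2: 0x9E = 10011110 (10xxxxxx ✓), payload 011110.
Byte 3: 0xB7 = 10110111 (10xxxxxx ✓), payload 110111.
Byte 4: 0xAF = 10101111 (10xxxxxx ✓), payload 101111.
Concatenate: 000011110110111101111 = 0x1EDEF (21 bits → U+1EDEF).

U+1EDEF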